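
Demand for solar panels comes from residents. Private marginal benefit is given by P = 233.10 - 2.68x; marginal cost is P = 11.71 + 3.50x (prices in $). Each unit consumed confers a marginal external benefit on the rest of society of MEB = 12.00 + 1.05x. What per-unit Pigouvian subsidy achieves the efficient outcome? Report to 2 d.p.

Social marginal benefit = demand + MEB = 245.10 - 1.63x.
Set SMB = MC: 245.10 - 1.63x = 11.71 + 3.50x → x* = 45.4951.
The Pigouvian subsidy equals MEB at x*: 12.00 + 1.05×45.4951 = 59.7699.

subsidy = $59.77 per unit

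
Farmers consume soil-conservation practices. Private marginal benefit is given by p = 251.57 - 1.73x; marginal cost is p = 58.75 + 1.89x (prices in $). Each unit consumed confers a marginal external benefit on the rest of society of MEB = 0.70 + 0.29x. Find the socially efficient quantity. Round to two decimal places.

x* = 58.11

Social marginal benefit = demand + MEB = 252.27 - 1.44x.
Set SMB = MC: 252.27 - 1.44x = 58.75 + 1.89x → x* = 58.1141.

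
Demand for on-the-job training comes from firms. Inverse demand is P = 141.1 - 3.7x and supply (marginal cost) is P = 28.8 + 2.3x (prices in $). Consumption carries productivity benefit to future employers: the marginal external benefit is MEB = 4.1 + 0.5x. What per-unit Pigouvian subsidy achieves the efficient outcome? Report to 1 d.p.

subsidy = $14.7 per unit

Social marginal benefit = demand + MEB = 145.2 - 3.2x.
Set SMB = MC: 145.2 - 3.2x = 28.8 + 2.3x → x* = 21.1636.
The Pigouvian subsidy equals MEB at x*: 4.1 + 0.5×21.1636 = 14.6818.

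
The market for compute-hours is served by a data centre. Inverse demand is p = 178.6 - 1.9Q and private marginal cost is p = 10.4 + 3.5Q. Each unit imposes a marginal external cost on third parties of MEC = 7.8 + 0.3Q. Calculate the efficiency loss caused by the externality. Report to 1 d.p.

DWL = 25.8

Market equilibrium (private): 10.4 + 3.5Q = 178.6 - 1.9Q → Q_m = 31.1481.
Social marginal cost = private MC + MEC = 18.2 + 3.8Q.
Set SMC = demand: 18.2 + 3.8Q = 178.6 - 1.9Q → Q* = 28.1404.
The loss is the area between SMC and demand from Q* to Q_m; with linear curves that's a triangle of height MEC(Q_m).
DWL = ½ × 3.0077 × 17.1444 = 25.7826.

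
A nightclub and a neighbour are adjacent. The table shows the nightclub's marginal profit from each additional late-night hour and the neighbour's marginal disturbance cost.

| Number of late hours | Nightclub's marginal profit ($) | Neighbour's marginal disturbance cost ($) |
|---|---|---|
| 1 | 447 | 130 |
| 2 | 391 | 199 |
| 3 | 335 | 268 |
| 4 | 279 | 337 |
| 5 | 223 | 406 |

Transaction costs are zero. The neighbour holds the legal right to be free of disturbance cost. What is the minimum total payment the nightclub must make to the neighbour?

Efficient level: marginal profit ≥ marginal disturbance cost through level 3, so k* = 3.
With the neighbour holding the right, the nightclub must at least compensate total damage at k*: 130 + 199 + 268 = 597.

$597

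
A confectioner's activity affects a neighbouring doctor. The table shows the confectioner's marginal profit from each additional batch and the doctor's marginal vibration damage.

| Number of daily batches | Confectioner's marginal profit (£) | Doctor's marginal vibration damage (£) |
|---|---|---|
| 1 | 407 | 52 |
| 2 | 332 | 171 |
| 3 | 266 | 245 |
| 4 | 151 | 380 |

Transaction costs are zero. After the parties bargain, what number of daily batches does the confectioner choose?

3

Bargaining reaches the level where marginal profit last exceeds marginal vibration damage.
That holds through level 3 (266 ≥ 245) but not at 4 (151 < 380).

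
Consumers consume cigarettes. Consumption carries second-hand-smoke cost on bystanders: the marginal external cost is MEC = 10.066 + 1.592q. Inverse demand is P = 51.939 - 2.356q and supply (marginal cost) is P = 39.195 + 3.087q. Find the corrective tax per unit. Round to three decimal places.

tax = 10.672 per unit

Social marginal benefit = demand − MEC = 41.873 - 3.948q.
Set SMB = MC: 41.873 - 3.948q = 39.195 + 3.087q → q* = 0.3807.
The Pigouvian tax equals MEC at q*: 10.066 + 1.592×0.3807 = 10.6721.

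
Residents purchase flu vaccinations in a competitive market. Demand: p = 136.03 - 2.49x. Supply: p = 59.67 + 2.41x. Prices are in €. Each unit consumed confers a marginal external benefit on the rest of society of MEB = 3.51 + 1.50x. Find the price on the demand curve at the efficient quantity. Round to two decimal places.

Social marginal benefit = demand + MEB = 139.54 - 0.99x.
Set SMB = MC: 139.54 - 0.99x = 59.67 + 2.41x → x* = 23.4912.
Consumer price on the demand curve at x*: 136.03 − 2.49×23.4912 = 77.5369.

P = €77.54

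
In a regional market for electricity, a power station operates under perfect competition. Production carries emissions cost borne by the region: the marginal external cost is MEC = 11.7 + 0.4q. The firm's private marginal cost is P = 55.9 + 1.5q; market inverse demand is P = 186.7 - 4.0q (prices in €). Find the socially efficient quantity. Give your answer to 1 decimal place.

Social marginal cost = private MC + MEC = 67.6 + 1.9q.
Set SMC = demand: 67.6 + 1.9q = 186.7 - 4.0q → q* = 20.1864.

q* = 20.2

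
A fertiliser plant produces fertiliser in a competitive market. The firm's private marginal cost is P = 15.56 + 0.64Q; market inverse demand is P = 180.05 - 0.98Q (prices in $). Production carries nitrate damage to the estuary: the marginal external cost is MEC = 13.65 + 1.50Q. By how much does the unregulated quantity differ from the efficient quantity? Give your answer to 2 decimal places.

Market equilibrium (private): 15.56 + 0.64Q = 180.05 - 0.98Q → Q_m = 101.5370.
Social marginal cost = private MC + MEC = 29.21 + 2.14Q.
Set SMC = demand: 29.21 + 2.14Q = 180.05 - 0.98Q → Q* = 48.3462.
Gap = |101.5370 − 48.3462| = 53.1908.

53.19 units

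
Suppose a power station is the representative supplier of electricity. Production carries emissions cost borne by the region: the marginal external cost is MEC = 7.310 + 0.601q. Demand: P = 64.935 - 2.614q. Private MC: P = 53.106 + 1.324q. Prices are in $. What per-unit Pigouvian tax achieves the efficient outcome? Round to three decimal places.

tax = $7.908 per unit

Social marginal cost = private MC + MEC = 60.416 + 1.925q.
Set SMC = demand: 60.416 + 1.925q = 64.935 - 2.614q → q* = 0.9956.
The Pigouvian tax equals MEC at q*: 7.310 + 0.601×0.9956 = 7.9084.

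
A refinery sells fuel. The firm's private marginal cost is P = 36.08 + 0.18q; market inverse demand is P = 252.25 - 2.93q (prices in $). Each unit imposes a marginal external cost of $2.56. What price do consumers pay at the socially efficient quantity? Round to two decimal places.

Social marginal cost = private MC + MEC = 38.64 + 0.18q.
Set SMC = demand: 38.64 + 0.18q = 252.25 - 2.93q → q* = 68.6849.
Consumer price on the demand curve at q*: 252.25 − 2.93×68.6849 = 51.0032.

P = $51.00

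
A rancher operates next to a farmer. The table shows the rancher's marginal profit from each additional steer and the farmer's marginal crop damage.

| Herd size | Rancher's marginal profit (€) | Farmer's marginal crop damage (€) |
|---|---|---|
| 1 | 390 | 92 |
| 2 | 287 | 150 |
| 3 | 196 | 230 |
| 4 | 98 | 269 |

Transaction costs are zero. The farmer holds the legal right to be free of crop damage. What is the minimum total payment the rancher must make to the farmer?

Efficient level: marginal profit ≥ marginal crop damage through level 2, so k* = 2.
With the farmer holding the right, the rancher must at least compensate total damage at k*: 92 + 150 = 242.

€242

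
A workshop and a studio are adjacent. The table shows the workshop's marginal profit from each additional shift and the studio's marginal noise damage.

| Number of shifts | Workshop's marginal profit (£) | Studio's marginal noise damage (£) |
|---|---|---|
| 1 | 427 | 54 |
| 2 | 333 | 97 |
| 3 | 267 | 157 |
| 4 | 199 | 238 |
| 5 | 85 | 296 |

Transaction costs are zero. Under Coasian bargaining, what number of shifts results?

Bargaining reaches the level where marginal profit last exceeds marginal noise damage.
That holds through level 3 (267 ≥ 157) but not at 4 (199 < 238).

3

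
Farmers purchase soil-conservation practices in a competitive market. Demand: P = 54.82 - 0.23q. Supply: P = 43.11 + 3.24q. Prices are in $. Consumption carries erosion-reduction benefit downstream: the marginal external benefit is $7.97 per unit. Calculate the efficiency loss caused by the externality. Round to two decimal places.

Market equilibrium (private): 43.11 + 3.24q = 54.82 - 0.23q → q_m = 3.3746.
Social marginal benefit = demand + MEB = 62.79 - 0.23q.
Set SMB = MC: 62.79 - 0.23q = 43.11 + 3.24q → q* = 5.6715.
Between q* and q_m the wedge SMB − MC runs linearly from 0 to MEB(q_m), so the loss is a triangle.
DWL = ½ × 2.2969 × 7.9700 = 9.1531.

DWL = $9.15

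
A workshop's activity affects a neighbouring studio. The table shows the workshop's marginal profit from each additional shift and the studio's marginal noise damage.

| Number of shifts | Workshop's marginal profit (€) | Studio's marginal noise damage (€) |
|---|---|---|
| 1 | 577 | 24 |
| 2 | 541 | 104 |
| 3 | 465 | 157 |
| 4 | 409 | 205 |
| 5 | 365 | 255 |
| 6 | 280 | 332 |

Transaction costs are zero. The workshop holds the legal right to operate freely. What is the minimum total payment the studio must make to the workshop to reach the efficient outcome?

Left alone the workshop would choose level 6 (marginal profit stays positive).
Efficient level: k* = 5 (marginal profit ≥ marginal noise damage through 5).
The studio must at least cover the workshop's forgone profit from cutting 6→5: 280 = 280.

€280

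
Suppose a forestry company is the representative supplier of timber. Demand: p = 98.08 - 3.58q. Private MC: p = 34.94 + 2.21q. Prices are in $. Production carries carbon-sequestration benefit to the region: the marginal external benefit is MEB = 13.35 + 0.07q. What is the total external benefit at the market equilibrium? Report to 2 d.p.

Market equilibrium (private): 34.94 + 2.21q = 98.08 - 3.58q → q_m = 10.9050.
Total external benefit = ∫₀^{q_m} (13.35 + 0.07q) dq = 13.35×10.9050 + ½×0.07×10.9050² = 149.7439.

$149.74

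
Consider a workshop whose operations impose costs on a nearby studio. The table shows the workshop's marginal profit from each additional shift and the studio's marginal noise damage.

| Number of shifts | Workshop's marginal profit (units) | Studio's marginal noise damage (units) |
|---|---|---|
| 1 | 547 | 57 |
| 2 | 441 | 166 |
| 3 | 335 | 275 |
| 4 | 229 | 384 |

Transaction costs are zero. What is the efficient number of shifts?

Bargaining reaches the level where marginal profit last exceeds marginal noise damage.
That holds through level 3 (335 ≥ 275) but not at 4 (229 < 384).

3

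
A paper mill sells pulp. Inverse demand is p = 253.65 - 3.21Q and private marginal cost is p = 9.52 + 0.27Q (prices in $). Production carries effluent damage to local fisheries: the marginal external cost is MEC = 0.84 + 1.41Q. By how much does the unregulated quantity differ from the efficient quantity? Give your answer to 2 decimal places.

Market equilibrium (private): 9.52 + 0.27Q = 253.65 - 3.21Q → Q_m = 70.1523.
Social marginal cost = private MC + MEC = 10.36 + 1.68Q.
Set SMC = demand: 10.36 + 1.68Q = 253.65 - 3.21Q → Q* = 49.7526.
Gap = |70.1523 − 49.7526| = 20.3997.

20.40 units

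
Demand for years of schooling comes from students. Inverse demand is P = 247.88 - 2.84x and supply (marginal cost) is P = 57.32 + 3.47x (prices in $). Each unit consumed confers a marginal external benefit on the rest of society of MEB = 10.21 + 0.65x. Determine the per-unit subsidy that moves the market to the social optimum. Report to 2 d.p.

Social marginal benefit = demand + MEB = 258.09 - 2.19x.
Set SMB = MC: 258.09 - 2.19x = 57.32 + 3.47x → x* = 35.4717.
The Pigouvian subsidy equals MEB at x*: 10.21 + 0.65×35.4717 = 33.2666.

subsidy = $33.27 per unit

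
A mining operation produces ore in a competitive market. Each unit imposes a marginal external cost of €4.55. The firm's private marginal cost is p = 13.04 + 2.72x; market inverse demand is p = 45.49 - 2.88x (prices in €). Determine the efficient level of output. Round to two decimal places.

Social marginal cost = private MC + MEC = 17.59 + 2.72x.
Set SMC = demand: 17.59 + 2.72x = 45.49 - 2.88x → x* = 4.9821.

x* = 4.98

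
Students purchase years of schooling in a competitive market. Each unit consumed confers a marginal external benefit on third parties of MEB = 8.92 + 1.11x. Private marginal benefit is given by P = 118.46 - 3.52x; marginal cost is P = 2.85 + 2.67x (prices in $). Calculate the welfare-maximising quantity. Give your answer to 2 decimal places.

x* = 24.51

Social marginal benefit = demand + MEB = 127.38 - 2.41x.
Set SMB = MC: 127.38 - 2.41x = 2.85 + 2.67x → x* = 24.5138.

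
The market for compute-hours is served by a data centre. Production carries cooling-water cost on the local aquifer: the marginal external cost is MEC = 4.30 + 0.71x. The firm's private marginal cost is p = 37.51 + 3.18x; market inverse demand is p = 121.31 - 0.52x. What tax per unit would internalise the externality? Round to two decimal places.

tax = 17.10 per unit

Social marginal cost = private MC + MEC = 41.81 + 3.89x.
Set SMC = demand: 41.81 + 3.89x = 121.31 - 0.52x → x* = 18.0272.
The Pigouvian tax equals MEC at x*: 4.30 + 0.71×18.0272 = 17.0993.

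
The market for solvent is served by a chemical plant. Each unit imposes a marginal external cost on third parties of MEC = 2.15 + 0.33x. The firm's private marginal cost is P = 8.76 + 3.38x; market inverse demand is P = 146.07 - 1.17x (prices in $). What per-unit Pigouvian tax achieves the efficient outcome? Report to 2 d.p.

tax = $11.29 per unit

Social marginal cost = private MC + MEC = 10.91 + 3.71x.
Set SMC = demand: 10.91 + 3.71x = 146.07 - 1.17x → x* = 27.6967.
The Pigouvian tax equals MEC at x*: 2.15 + 0.33×27.6967 = 11.2899.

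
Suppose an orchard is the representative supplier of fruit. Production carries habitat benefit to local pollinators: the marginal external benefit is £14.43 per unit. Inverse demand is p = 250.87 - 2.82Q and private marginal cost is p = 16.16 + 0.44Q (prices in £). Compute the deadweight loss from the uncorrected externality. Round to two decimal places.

DWL = £31.94

Market equilibrium (private): 16.16 + 0.44Q = 250.87 - 2.82Q → Q_m = 71.9969.
Social marginal cost = private MC − MEB = 1.73 + 0.44Q.
Set SMC = demand: 1.73 + 0.44Q = 250.87 - 2.82Q → Q* = 76.4233.
Height of the DWL triangle at Q_m is demand(Q_m) − SMC(Q_m) = MEB(Q_m) = 14.4300.
DWL = ½ × 4.4264 × 14.4300 = 31.9365.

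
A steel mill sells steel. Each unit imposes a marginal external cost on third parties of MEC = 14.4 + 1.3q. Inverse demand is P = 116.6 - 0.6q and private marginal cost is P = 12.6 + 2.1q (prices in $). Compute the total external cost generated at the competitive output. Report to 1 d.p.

Market equilibrium (private): 12.6 + 2.1q = 116.6 - 0.6q → q_m = 38.5185.
Total external cost = ∫₀^{q_m} (14.4 + 1.3q) dq = 14.4×38.5185 + ½×1.3×38.5185² = 1519.0550.

$1519.1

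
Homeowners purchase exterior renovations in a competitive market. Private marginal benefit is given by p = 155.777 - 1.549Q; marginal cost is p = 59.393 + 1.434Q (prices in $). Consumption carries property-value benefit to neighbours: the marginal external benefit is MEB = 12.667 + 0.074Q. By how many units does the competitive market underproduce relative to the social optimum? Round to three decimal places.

Market equilibrium (private): 59.393 + 1.434Q = 155.777 - 1.549Q → Q_m = 32.3111.
Social marginal benefit = demand + MEB = 168.444 - 1.475Q.
Set SMB = MC: 168.444 - 1.475Q = 59.393 + 1.434Q → Q* = 37.4875.
Gap = |32.3111 − 37.4875| = 5.1764.

5.176 units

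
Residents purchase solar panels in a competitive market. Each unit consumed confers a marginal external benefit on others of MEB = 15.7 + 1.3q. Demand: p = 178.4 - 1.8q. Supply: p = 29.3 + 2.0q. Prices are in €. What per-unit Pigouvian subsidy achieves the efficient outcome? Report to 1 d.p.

Social marginal benefit = demand + MEB = 194.1 - 0.5q.
Set SMB = MC: 194.1 - 0.5q = 29.3 + 2.0q → q* = 65.9200.
The Pigouvian subsidy equals MEB at q*: 15.7 + 1.3×65.9200 = 101.3960.

subsidy = €101.4 per unit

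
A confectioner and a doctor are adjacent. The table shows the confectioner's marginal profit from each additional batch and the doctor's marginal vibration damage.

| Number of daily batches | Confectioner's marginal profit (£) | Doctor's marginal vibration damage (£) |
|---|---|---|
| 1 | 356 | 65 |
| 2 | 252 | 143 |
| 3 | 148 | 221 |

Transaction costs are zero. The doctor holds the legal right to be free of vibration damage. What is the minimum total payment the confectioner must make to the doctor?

Efficient level: marginal profit ≥ marginal vibration damage through level 2, so k* = 2.
With the doctor holding the right, the confectioner must at least compensate total damage at k*: 65 + 143 = 208.

£208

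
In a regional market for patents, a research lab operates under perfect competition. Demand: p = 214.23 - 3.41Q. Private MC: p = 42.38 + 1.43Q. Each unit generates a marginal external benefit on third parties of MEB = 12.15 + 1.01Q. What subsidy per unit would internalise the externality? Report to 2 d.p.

subsidy = 60.67 per unit

Social marginal cost = private MC − MEB = 30.23 + 0.42Q.
Set SMC = demand: 30.23 + 0.42Q = 214.23 - 3.41Q → Q* = 48.0418.
The Pigouvian subsidy equals MEB at Q*: 12.15 + 1.01×48.0418 = 60.6722.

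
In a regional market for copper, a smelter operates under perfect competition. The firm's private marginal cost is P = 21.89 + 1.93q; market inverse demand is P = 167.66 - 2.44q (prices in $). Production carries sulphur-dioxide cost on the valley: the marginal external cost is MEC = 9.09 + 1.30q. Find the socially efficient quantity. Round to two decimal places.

Social marginal cost = private MC + MEC = 30.98 + 3.23q.
Set SMC = demand: 30.98 + 3.23q = 167.66 - 2.44q → q* = 24.1058.

q* = 24.11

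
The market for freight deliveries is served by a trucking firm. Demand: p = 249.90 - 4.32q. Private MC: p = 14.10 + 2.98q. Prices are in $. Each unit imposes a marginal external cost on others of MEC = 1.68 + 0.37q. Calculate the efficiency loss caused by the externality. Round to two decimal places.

DWL = $12.11

Market equilibrium (private): 14.10 + 2.98q = 249.90 - 4.32q → q_m = 32.3014.
Social marginal cost = private MC + MEC = 15.78 + 3.35q.
Set SMC = demand: 15.78 + 3.35q = 249.90 - 4.32q → q* = 30.5241.
The welfare-loss triangle has base |q_m − q*| and height MEC(q_m) (the vertical gap between SMC and demand is zero at q* and MEC at q_m).
DWL = ½ × 1.7773 × 13.6315 = 12.1136.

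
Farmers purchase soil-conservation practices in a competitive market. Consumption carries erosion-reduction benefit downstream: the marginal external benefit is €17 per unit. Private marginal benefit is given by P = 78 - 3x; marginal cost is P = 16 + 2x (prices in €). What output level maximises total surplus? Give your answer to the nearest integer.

Social marginal benefit = demand + MEB = 95 - 3x.
Set SMB = MC: 95 - 3x = 16 + 2x → x* = 15.8000.

x* = 16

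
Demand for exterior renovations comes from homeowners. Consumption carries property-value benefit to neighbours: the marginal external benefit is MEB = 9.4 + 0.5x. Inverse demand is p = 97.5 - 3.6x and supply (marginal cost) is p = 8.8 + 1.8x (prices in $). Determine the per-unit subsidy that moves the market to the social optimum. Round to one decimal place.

subsidy = $19.4 per unit

Social marginal benefit = demand + MEB = 106.9 - 3.1x.
Set SMB = MC: 106.9 - 3.1x = 8.8 + 1.8x → x* = 20.0204.
The Pigouvian subsidy equals MEB at x*: 9.4 + 0.5×20.0204 = 19.4102.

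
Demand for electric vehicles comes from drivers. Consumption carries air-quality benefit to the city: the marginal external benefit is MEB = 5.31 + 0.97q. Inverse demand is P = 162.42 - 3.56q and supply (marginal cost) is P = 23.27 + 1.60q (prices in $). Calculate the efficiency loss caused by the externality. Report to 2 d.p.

DWL = $118.17

Market equilibrium (private): 23.27 + 1.60q = 162.42 - 3.56q → q_m = 26.9671.
Social marginal benefit = demand + MEB = 167.73 - 2.59q.
Set SMB = MC: 167.73 - 2.59q = 23.27 + 1.60q → q* = 34.4773.
Height of the DWL triangle at q_m is SMB(q_m) − MC(q_m) = MEB(q_m) = 31.4680.
DWL = ½ × 7.5102 × 31.4680 = 118.1655.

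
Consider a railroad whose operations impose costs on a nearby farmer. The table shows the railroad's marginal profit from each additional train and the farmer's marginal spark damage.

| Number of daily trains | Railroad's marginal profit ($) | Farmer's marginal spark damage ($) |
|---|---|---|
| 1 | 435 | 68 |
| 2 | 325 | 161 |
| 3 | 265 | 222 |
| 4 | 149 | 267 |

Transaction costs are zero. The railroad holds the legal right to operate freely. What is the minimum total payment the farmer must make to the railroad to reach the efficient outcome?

$149

Left alone the railroad would choose level 4 (marginal profit stays positive).
Efficient level: k* = 3 (marginal profit ≥ marginal spark damage through 3).
The farmer must at least cover the railroad's forgone profit from cutting 4→3: 149 = 149.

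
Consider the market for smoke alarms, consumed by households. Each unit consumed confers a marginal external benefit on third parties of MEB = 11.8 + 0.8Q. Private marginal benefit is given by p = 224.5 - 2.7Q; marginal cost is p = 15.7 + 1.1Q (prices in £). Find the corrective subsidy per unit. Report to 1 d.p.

Social marginal benefit = demand + MEB = 236.3 - 1.9Q.
Set SMB = MC: 236.3 - 1.9Q = 15.7 + 1.1Q → Q* = 73.5333.
The Pigouvian subsidy equals MEB at Q*: 11.8 + 0.8×73.5333 = 70.6266.

subsidy = £70.6 per unit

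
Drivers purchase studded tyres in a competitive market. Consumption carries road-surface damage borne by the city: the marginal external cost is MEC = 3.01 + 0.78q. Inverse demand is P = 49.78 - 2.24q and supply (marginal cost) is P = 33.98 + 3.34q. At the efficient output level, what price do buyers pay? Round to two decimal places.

Social marginal benefit = demand − MEC = 46.77 - 3.02q.
Set SMB = MC: 46.77 - 3.02q = 33.98 + 3.34q → q* = 2.0110.
Consumer price on the demand curve at q*: 49.78 − 2.24×2.0110 = 45.2754.

P = 45.28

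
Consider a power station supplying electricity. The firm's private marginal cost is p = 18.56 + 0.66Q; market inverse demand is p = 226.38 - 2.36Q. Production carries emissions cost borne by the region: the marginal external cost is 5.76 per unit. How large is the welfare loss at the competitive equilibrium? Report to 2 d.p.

DWL = 5.49

Market equilibrium (private): 18.56 + 0.66Q = 226.38 - 2.36Q → Q_m = 68.8146.
Social marginal cost = private MC + MEC = 24.32 + 0.66Q.
Set SMC = demand: 24.32 + 0.66Q = 226.38 - 2.36Q → Q* = 66.9073.
The welfare-loss triangle has base |Q_m − Q*| and height MEC(Q_m) (the vertical gap between SMC and demand is zero at Q* and MEC at Q_m).
DWL = ½ × 1.9073 × 5.7600 = 5.4930.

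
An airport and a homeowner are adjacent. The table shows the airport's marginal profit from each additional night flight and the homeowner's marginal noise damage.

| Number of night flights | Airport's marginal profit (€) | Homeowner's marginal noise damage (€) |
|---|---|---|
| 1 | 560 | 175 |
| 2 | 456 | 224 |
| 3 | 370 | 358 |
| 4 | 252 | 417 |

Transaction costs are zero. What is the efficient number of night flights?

3

Bargaining reaches the level where marginal profit last exceeds marginal noise damage.
That holds through level 3 (370 ≥ 358) but not at 4 (252 < 417).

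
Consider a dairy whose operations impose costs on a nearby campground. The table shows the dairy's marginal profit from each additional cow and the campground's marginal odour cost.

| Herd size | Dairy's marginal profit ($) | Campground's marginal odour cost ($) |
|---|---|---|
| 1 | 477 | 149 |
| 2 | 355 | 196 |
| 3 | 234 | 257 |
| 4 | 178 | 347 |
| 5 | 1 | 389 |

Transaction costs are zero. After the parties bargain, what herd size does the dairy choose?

2

Bargaining reaches the level where marginal profit last exceeds marginal odour cost.
That holds through level 2 (355 ≥ 196) but not at 3 (234 < 257).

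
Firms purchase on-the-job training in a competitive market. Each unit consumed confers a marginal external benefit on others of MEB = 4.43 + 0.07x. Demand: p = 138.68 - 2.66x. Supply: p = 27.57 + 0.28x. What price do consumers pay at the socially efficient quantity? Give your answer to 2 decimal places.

Social marginal benefit = demand + MEB = 143.11 - 2.59x.
Set SMB = MC: 143.11 - 2.59x = 27.57 + 0.28x → x* = 40.2578.
Consumer price on the demand curve at x*: 138.68 − 2.66×40.2578 = 31.5943.

P = 31.59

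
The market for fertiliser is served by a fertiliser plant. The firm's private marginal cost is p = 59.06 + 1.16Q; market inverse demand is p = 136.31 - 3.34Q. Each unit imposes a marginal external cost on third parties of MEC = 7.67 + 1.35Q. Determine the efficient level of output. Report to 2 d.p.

Q* = 11.89

Social marginal cost = private MC + MEC = 66.73 + 2.51Q.
Set SMC = demand: 66.73 + 2.51Q = 136.31 - 3.34Q → Q* = 11.8940.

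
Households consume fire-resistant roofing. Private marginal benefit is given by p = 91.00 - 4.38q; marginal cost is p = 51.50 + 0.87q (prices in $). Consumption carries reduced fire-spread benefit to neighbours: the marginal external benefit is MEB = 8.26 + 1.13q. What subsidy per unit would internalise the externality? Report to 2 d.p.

Social marginal benefit = demand + MEB = 99.26 - 3.25q.
Set SMB = MC: 99.26 - 3.25q = 51.50 + 0.87q → q* = 11.5922.
The Pigouvian subsidy equals MEB at q*: 8.26 + 1.13×11.5922 = 21.3592.

subsidy = $21.36 per unit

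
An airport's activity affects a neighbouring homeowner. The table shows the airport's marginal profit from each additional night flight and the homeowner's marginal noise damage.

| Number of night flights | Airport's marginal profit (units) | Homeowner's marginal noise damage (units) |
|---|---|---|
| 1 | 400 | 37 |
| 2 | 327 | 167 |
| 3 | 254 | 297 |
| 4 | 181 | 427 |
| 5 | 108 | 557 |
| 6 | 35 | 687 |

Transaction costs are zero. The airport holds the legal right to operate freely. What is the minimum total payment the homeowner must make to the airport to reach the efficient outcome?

Left alone the airport would choose level 6 (marginal profit stays positive).
Efficient level: k* = 2 (marginal profit ≥ marginal noise damage through 2).
The homeowner must at least cover the airport's forgone profit from cutting 6→2: 254 + 181 + 108 + 35 = 578.

578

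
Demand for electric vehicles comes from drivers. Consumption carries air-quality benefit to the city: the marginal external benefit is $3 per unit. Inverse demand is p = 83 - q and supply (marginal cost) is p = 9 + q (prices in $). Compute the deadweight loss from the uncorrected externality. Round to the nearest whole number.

Market equilibrium (private): 9 + q = 83 - q → q_m = 37.0000.
Social marginal benefit = demand + MEB = 86 - q.
Set SMB = MC: 86 - q = 9 + q → q* = 38.5000.
Height of the DWL triangle at q_m is SMB(q_m) − MC(q_m) = MEB(q_m) = 3.0000.
DWL = ½ × 1.5000 × 3.0000 = 2.2500.

DWL = $2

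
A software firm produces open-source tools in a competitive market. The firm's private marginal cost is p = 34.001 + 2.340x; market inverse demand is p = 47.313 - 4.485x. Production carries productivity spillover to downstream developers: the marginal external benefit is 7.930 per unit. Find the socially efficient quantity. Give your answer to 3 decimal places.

x* = 3.112

Social marginal cost = private MC − MEB = 26.071 + 2.340x.
Set SMC = demand: 26.071 + 2.340x = 47.313 - 4.485x → x* = 3.1124.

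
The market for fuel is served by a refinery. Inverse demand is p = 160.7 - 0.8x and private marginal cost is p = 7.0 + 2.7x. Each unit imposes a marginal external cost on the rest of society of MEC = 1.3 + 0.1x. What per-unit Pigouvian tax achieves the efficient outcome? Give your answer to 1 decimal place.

Social marginal cost = private MC + MEC = 8.3 + 2.8x.
Set SMC = demand: 8.3 + 2.8x = 160.7 - 0.8x → x* = 42.3333.
The Pigouvian tax equals MEC at x*: 1.3 + 0.1×42.3333 = 5.5333.

tax = 5.5 per unit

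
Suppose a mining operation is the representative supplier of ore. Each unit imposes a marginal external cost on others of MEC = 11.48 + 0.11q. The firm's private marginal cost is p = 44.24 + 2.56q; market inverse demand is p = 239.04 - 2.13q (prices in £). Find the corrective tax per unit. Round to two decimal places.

Social marginal cost = private MC + MEC = 55.72 + 2.67q.
Set SMC = demand: 55.72 + 2.67q = 239.04 - 2.13q → q* = 38.1917.
The Pigouvian tax equals MEC at q*: 11.48 + 0.11×38.1917 = 15.6811.

tax = £15.68 per unit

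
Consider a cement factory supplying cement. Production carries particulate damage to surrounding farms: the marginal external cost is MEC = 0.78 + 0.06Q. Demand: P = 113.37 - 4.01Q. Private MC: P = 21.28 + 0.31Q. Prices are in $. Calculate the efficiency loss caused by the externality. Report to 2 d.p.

DWL = $0.48

Market equilibrium (private): 21.28 + 0.31Q = 113.37 - 4.01Q → Q_m = 21.3171.
Social marginal cost = private MC + MEC = 22.06 + 0.37Q.
Set SMC = demand: 22.06 + 0.37Q = 113.37 - 4.01Q → Q* = 20.8470.
The loss is the area between SMC and demand from Q* to Q_m; with linear curves that's a triangle of height MEC(Q_m).
DWL = ½ × 0.4701 × 2.0590 = 0.4840.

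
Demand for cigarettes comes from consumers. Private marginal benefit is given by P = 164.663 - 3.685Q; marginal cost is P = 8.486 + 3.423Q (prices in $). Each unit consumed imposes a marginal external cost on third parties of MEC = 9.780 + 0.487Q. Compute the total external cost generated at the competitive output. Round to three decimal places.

$332.440

Market equilibrium (private): 8.486 + 3.423Q = 164.663 - 3.685Q → Q_m = 21.9720.
Total external cost = ∫₀^{Q_m} (9.780 + 0.487Q) dQ = 9.780×21.9720 + ½×0.487×21.9720² = 332.4404.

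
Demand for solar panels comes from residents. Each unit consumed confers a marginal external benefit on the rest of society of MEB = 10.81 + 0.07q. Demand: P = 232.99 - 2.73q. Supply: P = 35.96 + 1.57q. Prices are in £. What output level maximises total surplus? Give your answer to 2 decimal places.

q* = 49.13

Social marginal benefit = demand + MEB = 243.80 - 2.66q.
Set SMB = MC: 243.80 - 2.66q = 35.96 + 1.57q → q* = 49.1348.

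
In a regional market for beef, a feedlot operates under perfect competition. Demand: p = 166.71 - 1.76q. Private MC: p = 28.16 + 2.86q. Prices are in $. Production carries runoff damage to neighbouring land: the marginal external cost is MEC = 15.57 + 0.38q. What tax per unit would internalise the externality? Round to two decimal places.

Social marginal cost = private MC + MEC = 43.73 + 3.24q.
Set SMC = demand: 43.73 + 3.24q = 166.71 - 1.76q → q* = 24.5960.
The Pigouvian tax equals MEC at q*: 15.57 + 0.38×24.5960 = 24.9165.

tax = $24.92 per unit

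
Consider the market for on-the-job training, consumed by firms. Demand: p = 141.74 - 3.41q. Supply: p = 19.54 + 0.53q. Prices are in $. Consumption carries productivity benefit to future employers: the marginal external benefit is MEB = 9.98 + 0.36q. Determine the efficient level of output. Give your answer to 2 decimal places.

q* = 36.92

Social marginal benefit = demand + MEB = 151.72 - 3.05q.
Set SMB = MC: 151.72 - 3.05q = 19.54 + 0.53q → q* = 36.9218.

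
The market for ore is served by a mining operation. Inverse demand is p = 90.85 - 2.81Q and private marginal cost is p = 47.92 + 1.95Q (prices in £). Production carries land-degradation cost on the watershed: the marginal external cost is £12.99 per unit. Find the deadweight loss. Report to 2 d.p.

Market equilibrium (private): 47.92 + 1.95Q = 90.85 - 2.81Q → Q_m = 9.0189.
Social marginal cost = private MC + MEC = 60.91 + 1.95Q.
Set SMC = demand: 60.91 + 1.95Q = 90.85 - 2.81Q → Q* = 6.2899.
Height of the DWL triangle at Q_m is SMC(Q_m) − demand(Q_m) = MEC(Q_m) = 12.9900.
DWL = ½ × 2.7290 × 12.9900 = 17.7249.

DWL = £17.72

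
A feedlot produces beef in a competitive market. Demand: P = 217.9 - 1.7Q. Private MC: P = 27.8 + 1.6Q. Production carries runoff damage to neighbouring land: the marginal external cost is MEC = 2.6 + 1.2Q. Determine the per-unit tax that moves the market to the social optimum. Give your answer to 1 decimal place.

tax = 52.6 per unit

Social marginal cost = private MC + MEC = 30.4 + 2.8Q.
Set SMC = demand: 30.4 + 2.8Q = 217.9 - 1.7Q → Q* = 41.6667.
The Pigouvian tax equals MEC at Q*: 2.6 + 1.2×41.6667 = 52.6000.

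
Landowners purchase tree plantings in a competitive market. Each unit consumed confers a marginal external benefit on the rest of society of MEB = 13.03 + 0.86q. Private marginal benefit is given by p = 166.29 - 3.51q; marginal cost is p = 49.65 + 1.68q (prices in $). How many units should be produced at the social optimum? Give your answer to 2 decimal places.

q* = 29.95

Social marginal benefit = demand + MEB = 179.32 - 2.65q.
Set SMB = MC: 179.32 - 2.65q = 49.65 + 1.68q → q* = 29.9469.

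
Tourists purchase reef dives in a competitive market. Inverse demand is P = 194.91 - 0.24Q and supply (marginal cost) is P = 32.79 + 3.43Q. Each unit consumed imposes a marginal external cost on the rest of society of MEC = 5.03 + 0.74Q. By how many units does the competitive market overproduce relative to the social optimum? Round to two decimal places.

Market equilibrium (private): 32.79 + 3.43Q = 194.91 - 0.24Q → Q_m = 44.1744.
Social marginal benefit = demand − MEC = 189.88 - 0.98Q.
Set SMB = MC: 189.88 - 0.98Q = 32.79 + 3.43Q → Q* = 35.6213.
Gap = |44.1744 − 35.6213| = 8.5531.

8.55 units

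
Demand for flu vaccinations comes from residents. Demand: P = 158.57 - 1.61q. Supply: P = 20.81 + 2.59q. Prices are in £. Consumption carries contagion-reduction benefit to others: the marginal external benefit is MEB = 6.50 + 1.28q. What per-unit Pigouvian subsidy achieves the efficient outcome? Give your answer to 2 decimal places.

Social marginal benefit = demand + MEB = 165.07 - 0.33q.
Set SMB = MC: 165.07 - 0.33q = 20.81 + 2.59q → q* = 49.4041.
The Pigouvian subsidy equals MEB at q*: 6.50 + 1.28×49.4041 = 69.7372.

subsidy = £69.74 per unit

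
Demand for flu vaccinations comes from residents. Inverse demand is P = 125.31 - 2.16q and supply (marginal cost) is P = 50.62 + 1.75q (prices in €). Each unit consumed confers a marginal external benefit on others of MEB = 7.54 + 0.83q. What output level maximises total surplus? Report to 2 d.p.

Social marginal benefit = demand + MEB = 132.85 - 1.33q.
Set SMB = MC: 132.85 - 1.33q = 50.62 + 1.75q → q* = 26.6981.

q* = 26.70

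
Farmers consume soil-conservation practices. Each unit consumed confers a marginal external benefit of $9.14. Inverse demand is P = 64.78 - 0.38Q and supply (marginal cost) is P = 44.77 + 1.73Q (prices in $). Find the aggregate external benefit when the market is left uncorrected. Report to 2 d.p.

Market equilibrium (private): 44.77 + 1.73Q = 64.78 - 0.38Q → Q_m = 9.4834.
Total external benefit = MEB × Q_m = 9.14 × 9.4834 = 86.6783.

$86.68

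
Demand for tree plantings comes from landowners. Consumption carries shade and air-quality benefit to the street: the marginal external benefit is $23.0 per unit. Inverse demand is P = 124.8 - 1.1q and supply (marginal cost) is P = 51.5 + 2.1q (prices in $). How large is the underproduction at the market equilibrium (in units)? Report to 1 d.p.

7.2 units

Market equilibrium (private): 51.5 + 2.1q = 124.8 - 1.1q → q_m = 22.9063.
Social marginal benefit = demand + MEB = 147.8 - 1.1q.
Set SMB = MC: 147.8 - 1.1q = 51.5 + 2.1q → q* = 30.0938.
Gap = |22.9063 − 30.0938| = 7.1875.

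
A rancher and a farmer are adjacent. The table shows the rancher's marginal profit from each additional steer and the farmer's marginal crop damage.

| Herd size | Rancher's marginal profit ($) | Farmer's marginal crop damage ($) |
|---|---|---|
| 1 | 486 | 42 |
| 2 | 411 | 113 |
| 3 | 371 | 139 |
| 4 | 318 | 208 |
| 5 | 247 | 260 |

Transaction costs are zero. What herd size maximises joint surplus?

Bargaining reaches the level where marginal profit last exceeds marginal crop damage.
That holds through level 4 (318 ≥ 208) but not at 5 (247 < 260).

4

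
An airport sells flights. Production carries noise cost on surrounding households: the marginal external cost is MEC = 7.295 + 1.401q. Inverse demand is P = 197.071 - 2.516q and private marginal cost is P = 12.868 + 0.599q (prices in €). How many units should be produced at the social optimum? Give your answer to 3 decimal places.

Social marginal cost = private MC + MEC = 20.163 + 2.000q.
Set SMC = demand: 20.163 + 2.000q = 197.071 - 2.516q → q* = 39.1736.

q* = 39.174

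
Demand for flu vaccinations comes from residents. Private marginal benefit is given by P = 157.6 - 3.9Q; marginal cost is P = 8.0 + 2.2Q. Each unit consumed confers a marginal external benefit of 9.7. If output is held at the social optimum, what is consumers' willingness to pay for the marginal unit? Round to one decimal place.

Social marginal benefit = demand + MEB = 167.3 - 3.9Q.
Set SMB = MC: 167.3 - 3.9Q = 8.0 + 2.2Q → Q* = 26.1148.
Consumer price on the demand curve at Q*: 157.6 − 3.9×26.1148 = 55.7523.

P = 55.8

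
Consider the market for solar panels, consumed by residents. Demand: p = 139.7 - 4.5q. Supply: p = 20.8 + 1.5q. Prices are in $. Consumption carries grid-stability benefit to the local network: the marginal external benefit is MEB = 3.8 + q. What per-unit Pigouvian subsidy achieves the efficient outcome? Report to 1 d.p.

subsidy = $28.3 per unit

Social marginal benefit = demand + MEB = 143.5 - 3.5q.
Set SMB = MC: 143.5 - 3.5q = 20.8 + 1.5q → q* = 24.5400.
The Pigouvian subsidy equals MEB at q*: 3.8 + 1.0×24.5400 = 28.3400.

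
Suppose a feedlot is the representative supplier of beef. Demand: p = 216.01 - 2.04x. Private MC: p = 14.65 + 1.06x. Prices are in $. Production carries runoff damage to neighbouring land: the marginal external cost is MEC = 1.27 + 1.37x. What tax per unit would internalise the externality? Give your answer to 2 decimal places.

tax = $62.60 per unit

Social marginal cost = private MC + MEC = 15.92 + 2.43x.
Set SMC = demand: 15.92 + 2.43x = 216.01 - 2.04x → x* = 44.7629.
The Pigouvian tax equals MEC at x*: 1.27 + 1.37×44.7629 = 62.5952.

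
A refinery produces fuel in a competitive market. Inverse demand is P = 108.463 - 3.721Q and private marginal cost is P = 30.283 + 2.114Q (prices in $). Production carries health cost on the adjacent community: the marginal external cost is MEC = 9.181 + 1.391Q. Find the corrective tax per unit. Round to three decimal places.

tax = $22.463 per unit

Social marginal cost = private MC + MEC = 39.464 + 3.505Q.
Set SMC = demand: 39.464 + 3.505Q = 108.463 - 3.721Q → Q* = 9.5487.
The Pigouvian tax equals MEC at Q*: 9.181 + 1.391×9.5487 = 22.4632.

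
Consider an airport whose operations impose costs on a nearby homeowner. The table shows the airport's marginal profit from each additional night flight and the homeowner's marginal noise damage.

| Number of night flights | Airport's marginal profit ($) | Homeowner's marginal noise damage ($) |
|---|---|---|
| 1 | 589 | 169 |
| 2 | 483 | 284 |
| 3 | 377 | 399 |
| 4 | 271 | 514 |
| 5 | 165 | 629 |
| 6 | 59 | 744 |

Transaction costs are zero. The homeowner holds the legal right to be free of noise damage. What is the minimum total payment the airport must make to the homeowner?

$453

Efficient level: marginal profit ≥ marginal noise damage through level 2, so k* = 2.
With the homeowner holding the right, the airport must at least compensate total damage at k*: 169 + 284 = 453.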